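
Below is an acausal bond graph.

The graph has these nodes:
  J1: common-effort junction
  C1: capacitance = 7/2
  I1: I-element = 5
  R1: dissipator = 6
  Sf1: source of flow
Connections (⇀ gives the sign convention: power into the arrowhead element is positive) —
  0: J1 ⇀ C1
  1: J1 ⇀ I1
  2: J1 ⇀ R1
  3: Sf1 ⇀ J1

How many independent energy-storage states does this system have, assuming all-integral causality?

#3 |Sf1  (Sf1: flow source, stroke at near end)
#0 |J1  (C1 integral (e out))
#1 |I1  (J1: bond 0 brought effort, rest push out)
#2 |R1  (0-jn J1 has e-setter on 0)

2  (C1, I1 all integral)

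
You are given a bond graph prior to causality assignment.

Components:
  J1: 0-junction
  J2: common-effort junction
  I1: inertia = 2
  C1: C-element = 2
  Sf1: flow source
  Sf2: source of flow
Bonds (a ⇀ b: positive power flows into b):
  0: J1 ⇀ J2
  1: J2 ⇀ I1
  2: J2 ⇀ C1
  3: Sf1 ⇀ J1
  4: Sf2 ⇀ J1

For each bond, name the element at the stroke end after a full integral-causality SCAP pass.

β3 stroke at Sf1  (Sf1: flow source, stroke at near end)
β4 stroke at Sf2  (Sf2: flow source, stroke at near end)
β0 stroke at J1  (J1: last free bond brings effort in)
β1 stroke at I1  (I1: I, integral causality)
β2 stroke at J2  (J2 needs exactly one e-in)

β0 →J1
β1 →I1
β2 →J2
β3 →Sf1
β4 →Sf2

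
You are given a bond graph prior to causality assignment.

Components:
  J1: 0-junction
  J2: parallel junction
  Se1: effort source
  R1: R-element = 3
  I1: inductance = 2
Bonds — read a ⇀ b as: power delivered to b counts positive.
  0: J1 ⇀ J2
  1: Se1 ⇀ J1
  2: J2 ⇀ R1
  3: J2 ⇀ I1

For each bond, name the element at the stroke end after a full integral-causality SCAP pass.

#1 →J1  (source Se1 imposes e)
#0 →J2  (J1: bond 1 brought effort, rest push out)
#2 →R1  (J2: bond 0 brought effort, rest push out)
#3 →I1  (common-e at J2 fixed by 0)

#0 →J2
#1 →J1
#2 →R1
#3 →I1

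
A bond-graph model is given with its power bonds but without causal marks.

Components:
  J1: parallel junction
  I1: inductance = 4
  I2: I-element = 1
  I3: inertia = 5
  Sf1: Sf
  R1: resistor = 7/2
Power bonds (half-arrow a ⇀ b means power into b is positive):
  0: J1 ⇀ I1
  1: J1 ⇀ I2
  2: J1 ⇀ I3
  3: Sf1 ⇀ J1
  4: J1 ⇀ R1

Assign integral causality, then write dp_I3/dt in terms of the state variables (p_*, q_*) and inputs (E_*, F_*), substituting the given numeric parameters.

dp_I3/dt = 7*F_Sf1/2 - 7*p_I1/8 - 7*p_I2/2 - 7*p_I3/10

#3 stroke→Sf1  (Sf1 fixes flow; stroke at Sf1)
#0 stroke→I1  (I1 outputs flow p/I1)
#1 stroke→I2  (I2 integral (f out))
#2 stroke→I3  (I3: I, integral causality)
#4 stroke→J1  (J1: last free bond brings effort in)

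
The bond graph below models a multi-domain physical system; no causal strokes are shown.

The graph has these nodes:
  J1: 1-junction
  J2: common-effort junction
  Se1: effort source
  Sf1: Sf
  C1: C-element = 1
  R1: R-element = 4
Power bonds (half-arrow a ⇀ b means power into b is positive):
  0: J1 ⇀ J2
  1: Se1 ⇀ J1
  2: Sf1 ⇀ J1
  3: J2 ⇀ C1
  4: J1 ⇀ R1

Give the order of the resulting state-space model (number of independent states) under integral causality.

bond 1 →J1  (Se1: effort source, stroke at far end)
bond 2 →Sf1  (Sf1 (Sf) sets flow on bond)
bond 0 →J1  (J1 flow already set via bond 2)
bond 4 →J1  (J1 flow already set via bond 2)
bond 3 →J2  (J2: last free bond brings effort in)

1  (C1 all integral)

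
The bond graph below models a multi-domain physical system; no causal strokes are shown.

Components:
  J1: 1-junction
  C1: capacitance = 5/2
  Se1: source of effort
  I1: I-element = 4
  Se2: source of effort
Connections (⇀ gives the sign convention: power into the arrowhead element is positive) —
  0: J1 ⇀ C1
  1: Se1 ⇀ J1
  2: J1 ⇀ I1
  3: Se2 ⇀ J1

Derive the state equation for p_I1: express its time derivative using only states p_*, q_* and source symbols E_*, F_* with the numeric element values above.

β1 stroke→J1  (Se1: effort source, stroke at far end)
β3 stroke→J1  (Se2: effort source, stroke at far end)
β0 stroke→J1  (C1: C, integral causality)
β2 stroke→I1  (J1: last free bond brings flow in)

dp_I1/dt = E_Se1 + E_Se2 - 2*q_C1/5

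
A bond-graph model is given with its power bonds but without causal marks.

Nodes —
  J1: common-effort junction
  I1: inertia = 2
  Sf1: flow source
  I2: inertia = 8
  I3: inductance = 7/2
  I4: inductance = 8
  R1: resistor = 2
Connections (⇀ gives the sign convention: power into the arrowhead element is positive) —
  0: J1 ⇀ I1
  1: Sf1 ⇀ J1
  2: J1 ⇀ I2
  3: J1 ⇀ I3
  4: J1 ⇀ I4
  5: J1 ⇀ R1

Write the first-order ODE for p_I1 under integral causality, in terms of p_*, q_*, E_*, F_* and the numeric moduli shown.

#1 stroke→Sf1  (source Sf1 imposes f)
#0 stroke→I1  (I1: I, integral causality)
#2 stroke→I2  (I2 integral (f out))
#3 stroke→I3  (I3: I, integral causality)
#4 stroke→I4  (I4 integral (f out))
#5 stroke→J1  (closing 0-jn rule on J1)

dp_I1/dt = 2*F_Sf1 - p_I1 - p_I2/4 - 4*p_I3/7 - p_I4/4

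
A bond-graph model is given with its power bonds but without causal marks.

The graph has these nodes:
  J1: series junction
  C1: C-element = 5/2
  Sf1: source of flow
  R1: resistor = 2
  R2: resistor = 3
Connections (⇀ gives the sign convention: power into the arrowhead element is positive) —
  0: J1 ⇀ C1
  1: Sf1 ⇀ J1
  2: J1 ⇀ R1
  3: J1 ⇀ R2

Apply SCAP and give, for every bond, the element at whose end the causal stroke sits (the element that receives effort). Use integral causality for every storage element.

β1 |Sf1  (source Sf1 imposes f)
β0 |J1  (J1: bond 1 brought flow, rest push out)
β2 |J1  (J1: bond 1 brought flow, rest push out)
β3 |J1  (J1 flow already set via bond 1)

β0 stroke→J1
β1 stroke→Sf1
β2 stroke→J1
β3 stroke→J1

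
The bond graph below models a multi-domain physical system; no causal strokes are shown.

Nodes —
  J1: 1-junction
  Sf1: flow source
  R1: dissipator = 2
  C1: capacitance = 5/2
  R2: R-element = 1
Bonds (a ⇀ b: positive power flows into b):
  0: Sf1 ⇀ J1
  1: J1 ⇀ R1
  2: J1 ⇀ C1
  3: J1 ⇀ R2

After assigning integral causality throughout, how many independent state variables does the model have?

1  (C1 all integral)

#0 stroke→Sf1  (Sf1 fixes flow; stroke at Sf1)
#1 stroke→J1  (J1: bond 0 brought flow, rest push out)
#2 stroke→J1  (common-f at J1 fixed by 0)
#3 stroke→J1  (J1 flow already set via bond 0)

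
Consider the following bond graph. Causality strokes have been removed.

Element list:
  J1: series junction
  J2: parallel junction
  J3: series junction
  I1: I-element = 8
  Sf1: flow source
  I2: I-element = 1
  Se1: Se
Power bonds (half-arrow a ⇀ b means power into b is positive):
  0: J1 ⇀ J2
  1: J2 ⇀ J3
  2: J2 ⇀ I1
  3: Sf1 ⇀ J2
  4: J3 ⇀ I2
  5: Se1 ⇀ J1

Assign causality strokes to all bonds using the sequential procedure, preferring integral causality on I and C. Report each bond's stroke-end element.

b3 stroke at Sf1  (Sf1: flow source, stroke at near end)
b5 stroke at J1  (Se1 fixes effort; stroke away)
b0 stroke at J2  (closing 1-jn rule on J1)
b1 stroke at J3  (J2: bond 0 brought effort, rest push out)
b2 stroke at I1  (common-e at J2 fixed by 0)
b4 stroke at I2  (J3: last free bond brings flow in)

β0 stroke at J2
β1 stroke at J3
β2 stroke at I1
β3 stroke at Sf1
β4 stroke at I2
β5 stroke at J1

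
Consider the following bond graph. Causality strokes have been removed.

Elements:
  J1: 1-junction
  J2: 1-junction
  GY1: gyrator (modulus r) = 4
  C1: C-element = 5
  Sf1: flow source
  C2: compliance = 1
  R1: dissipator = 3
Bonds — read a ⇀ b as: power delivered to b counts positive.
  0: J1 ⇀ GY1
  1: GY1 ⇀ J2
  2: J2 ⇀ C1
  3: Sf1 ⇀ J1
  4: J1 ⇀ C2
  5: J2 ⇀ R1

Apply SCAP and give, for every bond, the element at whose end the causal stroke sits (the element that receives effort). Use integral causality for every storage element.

β3 →Sf1  (source Sf1 imposes f)
β0 →J1  (common-f at J1 fixed by 3)
β4 →J1  (common-f at J1 fixed by 3)
β1 →J2  (GY1: gyrator matches bond 0)
β2 →J2  (prefer integral on C1)
β5 →R1  (J2: last free bond brings flow in)

bond 0 stroke at J1
bond 1 stroke at J2
bond 2 stroke at J2
bond 3 stroke at Sf1
bond 4 stroke at J1
bond 5 stroke at R1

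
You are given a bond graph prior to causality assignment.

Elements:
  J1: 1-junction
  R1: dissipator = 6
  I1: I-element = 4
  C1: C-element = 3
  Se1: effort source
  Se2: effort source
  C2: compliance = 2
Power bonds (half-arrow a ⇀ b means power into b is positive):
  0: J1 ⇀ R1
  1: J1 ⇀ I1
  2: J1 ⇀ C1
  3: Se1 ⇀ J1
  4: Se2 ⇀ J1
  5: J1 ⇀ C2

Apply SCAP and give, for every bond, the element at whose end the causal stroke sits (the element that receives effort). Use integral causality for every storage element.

b3 stroke→J1  (Se1: effort source, stroke at far end)
b4 stroke→J1  (Se2 (Se) sets effort on bond)
b1 stroke→I1  (I1 outputs flow p/I1)
b0 stroke→J1  (J1: bond 1 brought flow, rest push out)
b2 stroke→J1  (J1 flow already set via bond 1)
b5 stroke→J1  (1-jn J1 has f-setter on 1)

β0 stroke at J1
β1 stroke at I1
β2 stroke at J1
β3 stroke at J1
β4 stroke at J1
β5 stroke at J1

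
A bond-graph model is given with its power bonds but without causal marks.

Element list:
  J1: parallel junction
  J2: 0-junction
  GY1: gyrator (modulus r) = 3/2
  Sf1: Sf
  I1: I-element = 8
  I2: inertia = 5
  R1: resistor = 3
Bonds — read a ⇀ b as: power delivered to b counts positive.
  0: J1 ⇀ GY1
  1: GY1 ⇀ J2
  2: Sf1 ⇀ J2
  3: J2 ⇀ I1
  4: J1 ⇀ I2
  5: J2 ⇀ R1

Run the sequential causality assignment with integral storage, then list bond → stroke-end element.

#2 stroke→Sf1  (source Sf1 imposes f)
#3 stroke→I1  (I1 integral (f out))
#4 stroke→I2  (I2: I, integral causality)
#0 stroke→J1  (only one effort-in slot at J1)
#1 stroke→J2  (GY GY1: same side as bond 0)
#5 stroke→R1  (0-jn J2 has e-setter on 1)

bond 0 →J1
bond 1 →J2
bond 2 →Sf1
bond 3 →I1
bond 4 →I2
bond 5 →R1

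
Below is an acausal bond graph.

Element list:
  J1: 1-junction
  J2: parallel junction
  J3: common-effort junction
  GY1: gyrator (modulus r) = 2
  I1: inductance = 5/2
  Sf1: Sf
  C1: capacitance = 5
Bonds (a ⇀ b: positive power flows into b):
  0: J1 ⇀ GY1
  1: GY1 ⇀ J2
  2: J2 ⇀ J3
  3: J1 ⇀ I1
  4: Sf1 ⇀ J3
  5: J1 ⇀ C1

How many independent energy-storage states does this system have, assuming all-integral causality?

2  (C1, I1 all integral)

bond 4 →Sf1  (Sf1 fixes flow; stroke at Sf1)
bond 2 →J3  (J3 needs exactly one e-in)
bond 1 →J2  (only one effort-in slot at J2)
bond 0 →J1  (through GY1, causality inverts; strokes same side of GY1)
bond 3 →I1  (I1: I, integral causality)
bond 5 →J1  (J1: bond 3 brought flow, rest push out)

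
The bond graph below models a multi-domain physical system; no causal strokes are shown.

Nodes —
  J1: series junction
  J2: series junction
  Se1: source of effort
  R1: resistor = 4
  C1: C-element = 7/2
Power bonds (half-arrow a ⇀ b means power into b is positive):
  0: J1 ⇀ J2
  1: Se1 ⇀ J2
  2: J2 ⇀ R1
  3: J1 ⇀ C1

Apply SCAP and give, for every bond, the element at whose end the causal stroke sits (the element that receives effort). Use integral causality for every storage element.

b0 stroke at J2
b1 stroke at J2
b2 stroke at R1
b3 stroke at J1

bond 1 stroke→J2  (Se1: effort source, stroke at far end)
bond 3 stroke→J1  (C1 integral (e out))
bond 0 stroke→J2  (J1: last free bond brings flow in)
bond 2 stroke→R1  (J2 needs exactly one f-in)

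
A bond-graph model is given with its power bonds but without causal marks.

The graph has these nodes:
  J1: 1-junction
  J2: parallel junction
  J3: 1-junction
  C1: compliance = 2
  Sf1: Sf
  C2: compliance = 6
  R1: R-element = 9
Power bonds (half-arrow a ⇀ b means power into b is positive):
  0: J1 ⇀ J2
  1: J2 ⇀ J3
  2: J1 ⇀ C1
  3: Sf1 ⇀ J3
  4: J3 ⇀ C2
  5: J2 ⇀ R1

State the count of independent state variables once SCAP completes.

#3 |Sf1  (Sf1: flow source, stroke at near end)
#1 |J3  (J3: bond 3 brought flow, rest push out)
#4 |J3  (J3 flow already set via bond 3)
#2 |J1  (prefer integral on C1)
#0 |J2  (J1 needs exactly one f-in)
#5 |R1  (0-jn J2 has e-setter on 0)

2  (C1, C2 all integral)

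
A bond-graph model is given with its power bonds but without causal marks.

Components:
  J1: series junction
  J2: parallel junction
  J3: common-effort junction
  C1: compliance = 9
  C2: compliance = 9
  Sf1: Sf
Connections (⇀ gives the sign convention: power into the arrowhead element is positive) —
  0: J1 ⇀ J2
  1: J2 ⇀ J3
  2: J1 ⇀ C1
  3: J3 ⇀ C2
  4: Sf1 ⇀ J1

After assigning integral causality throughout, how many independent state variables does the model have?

2  (C1, C2 all integral)

#4 stroke at Sf1  (Sf1 fixes flow; stroke at Sf1)
#0 stroke at J1  (1-jn J1 has f-setter on 4)
#2 stroke at J1  (common-f at J1 fixed by 4)
#1 stroke at J2  (only one effort-in slot at J2)
#3 stroke at J3  (closing 0-jn rule on J3)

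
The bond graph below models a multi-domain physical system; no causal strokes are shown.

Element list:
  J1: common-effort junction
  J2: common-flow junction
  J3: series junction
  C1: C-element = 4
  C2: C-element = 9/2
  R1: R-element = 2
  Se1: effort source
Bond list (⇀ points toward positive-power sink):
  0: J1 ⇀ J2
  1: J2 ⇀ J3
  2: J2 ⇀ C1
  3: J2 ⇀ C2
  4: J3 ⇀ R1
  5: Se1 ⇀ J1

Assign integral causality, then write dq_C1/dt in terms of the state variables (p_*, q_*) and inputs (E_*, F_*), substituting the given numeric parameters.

dq_C1/dt = E_Se1/2 - q_C1/8 - q_C2/9

#5 stroke→J1  (Se1 fixes effort; stroke away)
#0 stroke→J2  (common-e at J1 fixed by 5)
#2 stroke→J2  (C1 integral (e out))
#3 stroke→J2  (C2: C, integral causality)
#1 stroke→J3  (only one flow-in slot at J2)
#4 stroke→R1  (only one flow-in slot at J3)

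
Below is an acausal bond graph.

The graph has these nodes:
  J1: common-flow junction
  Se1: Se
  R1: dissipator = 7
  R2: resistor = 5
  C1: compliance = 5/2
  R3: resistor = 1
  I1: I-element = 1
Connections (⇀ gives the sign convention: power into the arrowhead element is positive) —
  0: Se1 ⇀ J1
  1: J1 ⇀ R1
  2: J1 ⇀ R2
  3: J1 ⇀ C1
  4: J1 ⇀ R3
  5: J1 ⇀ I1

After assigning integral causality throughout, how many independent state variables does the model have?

2  (C1, I1 all integral)

bond 0 stroke at J1  (Se1 (Se) sets effort on bond)
bond 3 stroke at J1  (C1: C, integral causality)
bond 5 stroke at I1  (I1 integral (f out))
bond 1 stroke at J1  (J1 flow already set via bond 5)
bond 2 stroke at J1  (J1 flow already set via bond 5)
bond 4 stroke at J1  (common-f at J1 fixed by 5)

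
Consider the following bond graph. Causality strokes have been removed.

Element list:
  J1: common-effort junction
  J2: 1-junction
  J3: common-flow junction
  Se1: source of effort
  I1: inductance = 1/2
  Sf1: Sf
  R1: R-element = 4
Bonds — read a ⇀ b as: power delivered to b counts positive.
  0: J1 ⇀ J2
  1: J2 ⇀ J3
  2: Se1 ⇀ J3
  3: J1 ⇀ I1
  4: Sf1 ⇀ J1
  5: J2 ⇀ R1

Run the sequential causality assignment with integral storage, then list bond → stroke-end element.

b2 stroke at J3  (Se1 fixes effort; stroke away)
b4 stroke at Sf1  (Sf1: flow source, stroke at near end)
b1 stroke at J2  (closing 1-jn rule on J3)
b3 stroke at I1  (prefer integral on I1)
b0 stroke at J1  (J1: last free bond brings effort in)
b5 stroke at J2  (common-f at J2 fixed by 0)

b0 |J1
b1 |J2
b2 |J3
b3 |I1
b4 |Sf1
b5 |J2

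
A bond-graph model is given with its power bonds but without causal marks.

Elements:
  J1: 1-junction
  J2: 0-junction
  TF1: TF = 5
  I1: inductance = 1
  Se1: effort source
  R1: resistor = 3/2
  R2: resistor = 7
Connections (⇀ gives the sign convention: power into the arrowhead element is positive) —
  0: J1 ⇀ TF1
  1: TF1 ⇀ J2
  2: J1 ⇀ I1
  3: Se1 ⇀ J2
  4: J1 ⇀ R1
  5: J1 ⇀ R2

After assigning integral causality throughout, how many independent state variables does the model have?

β3 |J2  (Se1: effort source, stroke at far end)
β1 |TF1  (J2: bond 3 brought effort, rest push out)
β0 |J1  (TF TF1: opposite of bond 1)
β2 |I1  (I1 outputs flow p/I1)
β4 |J1  (1-jn J1 has f-setter on 2)
β5 |J1  (J1 flow already set via bond 2)

1  (I1 all integral)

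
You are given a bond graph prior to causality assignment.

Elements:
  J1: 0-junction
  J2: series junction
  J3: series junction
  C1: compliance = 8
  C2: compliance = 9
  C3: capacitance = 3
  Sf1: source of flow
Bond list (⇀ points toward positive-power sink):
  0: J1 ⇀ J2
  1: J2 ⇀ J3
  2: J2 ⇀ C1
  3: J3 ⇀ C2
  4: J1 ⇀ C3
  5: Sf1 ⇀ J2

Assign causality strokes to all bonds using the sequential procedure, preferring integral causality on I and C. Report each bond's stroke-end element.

#0 stroke at J2
#1 stroke at J2
#2 stroke at J2
#3 stroke at J3
#4 stroke at J1
#5 stroke at Sf1

β5 stroke at Sf1  (source Sf1 imposes f)
β0 stroke at J2  (common-f at J2 fixed by 5)
β1 stroke at J2  (1-jn J2 has f-setter on 5)
β2 stroke at J2  (J2 flow already set via bond 5)
β3 stroke at J3  (J3 flow already set via bond 1)
β4 stroke at J1  (J1 needs exactly one e-in)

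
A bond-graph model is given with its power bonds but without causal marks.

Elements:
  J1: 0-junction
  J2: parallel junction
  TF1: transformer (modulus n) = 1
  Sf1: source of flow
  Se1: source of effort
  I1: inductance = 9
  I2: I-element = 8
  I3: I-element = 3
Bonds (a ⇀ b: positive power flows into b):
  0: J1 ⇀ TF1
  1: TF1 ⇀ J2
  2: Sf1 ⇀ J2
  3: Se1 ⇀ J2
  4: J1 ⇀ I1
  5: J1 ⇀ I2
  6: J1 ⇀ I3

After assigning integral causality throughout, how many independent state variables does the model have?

bond 2 |Sf1  (source Sf1 imposes f)
bond 3 |J2  (source Se1 imposes e)
bond 1 |TF1  (J2 effort already set via bond 3)
bond 0 |J1  (TF TF1: opposite of bond 1)
bond 4 |I1  (common-e at J1 fixed by 0)
bond 5 |I2  (J1 effort already set via bond 0)
bond 6 |I3  (common-e at J1 fixed by 0)

3  (I1, I2, I3 all integral)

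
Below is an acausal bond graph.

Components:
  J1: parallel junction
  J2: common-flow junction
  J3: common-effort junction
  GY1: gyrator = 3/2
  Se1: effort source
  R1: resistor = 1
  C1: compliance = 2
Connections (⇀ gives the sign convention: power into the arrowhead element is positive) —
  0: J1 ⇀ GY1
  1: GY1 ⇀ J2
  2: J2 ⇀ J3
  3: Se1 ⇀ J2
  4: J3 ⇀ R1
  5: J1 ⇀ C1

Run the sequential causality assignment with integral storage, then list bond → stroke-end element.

β3 stroke at J2  (source Se1 imposes e)
β5 stroke at J1  (prefer integral on C1)
β0 stroke at GY1  (0-jn J1 has e-setter on 5)
β1 stroke at GY1  (through GY1, causality inverts; strokes same side of GY1)
β2 stroke at J2  (J2: bond 1 brought flow, rest push out)
β4 stroke at J3  (closing 0-jn rule on J3)

#0 stroke→GY1
#1 stroke→GY1
#2 stroke→J2
#3 stroke→J2
#4 stroke→J3
#5 stroke→J1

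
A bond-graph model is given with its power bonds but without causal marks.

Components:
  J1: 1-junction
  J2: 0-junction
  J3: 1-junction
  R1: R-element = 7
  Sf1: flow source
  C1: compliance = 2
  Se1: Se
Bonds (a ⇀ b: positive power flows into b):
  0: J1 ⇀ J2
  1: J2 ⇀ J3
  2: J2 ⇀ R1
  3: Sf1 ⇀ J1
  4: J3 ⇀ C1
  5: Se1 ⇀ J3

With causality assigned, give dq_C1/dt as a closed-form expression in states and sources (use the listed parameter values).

dq_C1/dt = E_Se1/7 + F_Sf1 - q_C1/14

b3 →Sf1  (Sf1 (Sf) sets flow on bond)
b5 →J3  (Se1 fixes effort; stroke away)
b0 →J1  (common-f at J1 fixed by 3)
b4 →J3  (C1 outputs effort q/C1)
b1 →J2  (only one flow-in slot at J3)
b2 →R1  (J2 effort already set via bond 1)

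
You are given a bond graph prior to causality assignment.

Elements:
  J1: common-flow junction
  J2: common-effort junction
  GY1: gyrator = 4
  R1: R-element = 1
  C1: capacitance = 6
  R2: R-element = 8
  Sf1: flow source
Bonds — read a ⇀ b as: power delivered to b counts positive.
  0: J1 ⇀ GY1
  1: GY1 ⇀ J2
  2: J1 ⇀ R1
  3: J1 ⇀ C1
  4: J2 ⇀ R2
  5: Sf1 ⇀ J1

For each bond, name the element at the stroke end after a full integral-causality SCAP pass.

β5 stroke→Sf1  (Sf1: flow source, stroke at near end)
β0 stroke→J1  (J1: bond 5 brought flow, rest push out)
β2 stroke→J1  (J1 flow already set via bond 5)
β3 stroke→J1  (1-jn J1 has f-setter on 5)
β1 stroke→J2  (GY1: gyrator matches bond 0)
β4 stroke→R2  (J2 effort already set via bond 1)

b0 →J1
b1 →J2
b2 →J1
b3 →J1
b4 →R2
b5 →Sf1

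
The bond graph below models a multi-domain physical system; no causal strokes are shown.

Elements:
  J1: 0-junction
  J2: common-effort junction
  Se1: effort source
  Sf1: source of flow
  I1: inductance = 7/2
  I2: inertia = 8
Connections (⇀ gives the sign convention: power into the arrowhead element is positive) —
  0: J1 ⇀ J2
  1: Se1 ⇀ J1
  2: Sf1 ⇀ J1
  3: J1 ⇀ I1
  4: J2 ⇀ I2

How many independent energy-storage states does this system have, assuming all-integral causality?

bond 1 stroke→J1  (Se1 (Se) sets effort on bond)
bond 2 stroke→Sf1  (Sf1 fixes flow; stroke at Sf1)
bond 0 stroke→J2  (J1: bond 1 brought effort, rest push out)
bond 3 stroke→I1  (J1 effort already set via bond 1)
bond 4 stroke→I2  (common-e at J2 fixed by 0)

2  (I1, I2 all integral)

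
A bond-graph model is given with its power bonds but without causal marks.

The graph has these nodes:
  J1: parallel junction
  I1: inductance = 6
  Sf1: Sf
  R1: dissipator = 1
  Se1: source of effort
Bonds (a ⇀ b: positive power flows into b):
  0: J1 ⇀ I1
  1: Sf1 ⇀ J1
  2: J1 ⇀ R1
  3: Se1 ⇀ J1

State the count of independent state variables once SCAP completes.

b1 stroke→Sf1  (Sf1: flow source, stroke at near end)
b3 stroke→J1  (source Se1 imposes e)
b0 stroke→I1  (0-jn J1 has e-setter on 3)
b2 stroke→R1  (0-jn J1 has e-setter on 3)

1  (I1 all integral)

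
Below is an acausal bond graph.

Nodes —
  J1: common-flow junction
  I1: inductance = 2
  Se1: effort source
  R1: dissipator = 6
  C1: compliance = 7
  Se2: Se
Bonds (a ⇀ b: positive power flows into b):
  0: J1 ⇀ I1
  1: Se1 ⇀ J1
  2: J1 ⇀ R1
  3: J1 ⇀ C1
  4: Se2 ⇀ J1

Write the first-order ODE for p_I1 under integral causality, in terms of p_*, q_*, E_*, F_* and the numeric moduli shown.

dp_I1/dt = E_Se1 + E_Se2 - 3*p_I1 - q_C1/7

#1 stroke→J1  (Se1 (Se) sets effort on bond)
#4 stroke→J1  (source Se2 imposes e)
#0 stroke→I1  (I1 outputs flow p/I1)
#2 stroke→J1  (common-f at J1 fixed by 0)
#3 stroke→J1  (1-jn J1 has f-setter on 0)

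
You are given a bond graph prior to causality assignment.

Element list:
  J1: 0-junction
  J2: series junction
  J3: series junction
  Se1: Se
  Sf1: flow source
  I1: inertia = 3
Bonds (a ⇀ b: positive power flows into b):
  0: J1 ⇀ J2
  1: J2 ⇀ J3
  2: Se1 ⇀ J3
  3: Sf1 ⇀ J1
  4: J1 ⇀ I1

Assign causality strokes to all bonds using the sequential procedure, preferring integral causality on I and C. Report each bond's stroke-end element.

b2 →J3  (Se1 (Se) sets effort on bond)
b3 →Sf1  (source Sf1 imposes f)
b1 →J2  (J3: last free bond brings flow in)
b0 →J1  (only one flow-in slot at J2)
b4 →I1  (common-e at J1 fixed by 0)

β0 stroke at J1
β1 stroke at J2
β2 stroke at J3
β3 stroke at Sf1
β4 stroke at I1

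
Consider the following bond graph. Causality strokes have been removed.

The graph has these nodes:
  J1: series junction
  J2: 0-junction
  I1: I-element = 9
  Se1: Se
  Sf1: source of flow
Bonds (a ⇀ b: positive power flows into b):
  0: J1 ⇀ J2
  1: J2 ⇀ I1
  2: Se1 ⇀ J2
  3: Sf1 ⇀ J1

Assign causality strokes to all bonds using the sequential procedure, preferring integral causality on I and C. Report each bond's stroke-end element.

#2 stroke→J2  (Se1: effort source, stroke at far end)
#3 stroke→Sf1  (source Sf1 imposes f)
#0 stroke→J1  (J1: bond 3 brought flow, rest push out)
#1 stroke→I1  (J2 effort already set via bond 2)

#0 stroke→J1
#1 stroke→I1
#2 stroke→J2
#3 stroke→Sf1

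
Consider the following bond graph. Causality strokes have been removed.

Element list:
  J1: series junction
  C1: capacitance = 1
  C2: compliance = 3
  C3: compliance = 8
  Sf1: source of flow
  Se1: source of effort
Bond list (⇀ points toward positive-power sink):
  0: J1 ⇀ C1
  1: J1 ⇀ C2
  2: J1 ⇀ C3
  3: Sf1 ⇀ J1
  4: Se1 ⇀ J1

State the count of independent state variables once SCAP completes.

#3 |Sf1  (source Sf1 imposes f)
#4 |J1  (Se1 (Se) sets effort on bond)
#0 |J1  (J1: bond 3 brought flow, rest push out)
#1 |J1  (common-f at J1 fixed by 3)
#2 |J1  (J1 flow already set via bond 3)

3  (C1, C2, C3 all integral)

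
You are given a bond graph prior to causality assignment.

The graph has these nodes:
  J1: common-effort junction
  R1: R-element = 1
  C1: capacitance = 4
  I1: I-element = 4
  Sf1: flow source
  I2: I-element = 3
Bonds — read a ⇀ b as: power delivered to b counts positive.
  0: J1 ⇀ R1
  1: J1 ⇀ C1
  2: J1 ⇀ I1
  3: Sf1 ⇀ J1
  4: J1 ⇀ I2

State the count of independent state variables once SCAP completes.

3  (C1, I1, I2 all integral)

bond 3 stroke at Sf1  (source Sf1 imposes f)
bond 1 stroke at J1  (C1 integral (e out))
bond 0 stroke at R1  (J1: bond 1 brought effort, rest push out)
bond 2 stroke at I1  (J1 effort already set via bond 1)
bond 4 stroke at I2  (J1: bond 1 brought effort, rest push out)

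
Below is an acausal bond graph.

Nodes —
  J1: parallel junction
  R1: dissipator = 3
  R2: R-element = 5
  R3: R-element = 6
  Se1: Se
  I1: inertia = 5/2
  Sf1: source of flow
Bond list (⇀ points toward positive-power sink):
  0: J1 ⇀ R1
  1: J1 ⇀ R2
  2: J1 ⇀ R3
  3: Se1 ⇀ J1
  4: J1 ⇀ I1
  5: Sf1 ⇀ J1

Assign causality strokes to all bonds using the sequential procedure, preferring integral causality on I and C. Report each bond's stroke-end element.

#0 →R1
#1 →R2
#2 →R3
#3 →J1
#4 →I1
#5 →Sf1

b3 →J1  (Se1: effort source, stroke at far end)
b5 →Sf1  (Sf1 fixes flow; stroke at Sf1)
b0 →R1  (J1 effort already set via bond 3)
b1 →R2  (common-e at J1 fixed by 3)
b2 →R3  (0-jn J1 has e-setter on 3)
b4 →I1  (common-e at J1 fixed by 3)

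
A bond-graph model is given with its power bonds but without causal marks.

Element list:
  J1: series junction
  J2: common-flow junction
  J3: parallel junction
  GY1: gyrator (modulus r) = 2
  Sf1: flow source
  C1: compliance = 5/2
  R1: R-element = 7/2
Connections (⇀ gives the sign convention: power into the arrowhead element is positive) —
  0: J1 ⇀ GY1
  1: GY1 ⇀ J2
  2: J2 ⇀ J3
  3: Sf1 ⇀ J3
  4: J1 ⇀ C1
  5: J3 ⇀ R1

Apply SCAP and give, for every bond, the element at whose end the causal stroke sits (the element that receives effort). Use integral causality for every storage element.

b3 →Sf1  (Sf1 (Sf) sets flow on bond)
b4 →J1  (prefer integral on C1)
b0 →GY1  (J1: last free bond brings flow in)
b1 →GY1  (GY GY1: same side as bond 0)
b2 →J2  (J2: bond 1 brought flow, rest push out)
b5 →J3  (only one effort-in slot at J3)

#0 stroke at GY1
#1 stroke at GY1
#2 stroke at J2
#3 stroke at Sf1
#4 stroke at J1
#5 stroke at J3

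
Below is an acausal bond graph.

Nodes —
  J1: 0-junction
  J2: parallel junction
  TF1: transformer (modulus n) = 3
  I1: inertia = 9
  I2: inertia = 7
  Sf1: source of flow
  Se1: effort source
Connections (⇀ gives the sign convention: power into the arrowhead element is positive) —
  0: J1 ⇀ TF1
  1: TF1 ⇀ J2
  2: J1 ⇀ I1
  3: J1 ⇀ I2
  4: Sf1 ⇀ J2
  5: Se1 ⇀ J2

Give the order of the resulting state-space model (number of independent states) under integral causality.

2  (I1, I2 all integral)

b4 stroke at Sf1  (source Sf1 imposes f)
b5 stroke at J2  (Se1: effort source, stroke at far end)
b1 stroke at TF1  (J2 effort already set via bond 5)
b0 stroke at J1  (TF1 one-in-one-out from 1)
b2 stroke at I1  (J1 effort already set via bond 0)
b3 stroke at I2  (J1 effort already set via bond 0)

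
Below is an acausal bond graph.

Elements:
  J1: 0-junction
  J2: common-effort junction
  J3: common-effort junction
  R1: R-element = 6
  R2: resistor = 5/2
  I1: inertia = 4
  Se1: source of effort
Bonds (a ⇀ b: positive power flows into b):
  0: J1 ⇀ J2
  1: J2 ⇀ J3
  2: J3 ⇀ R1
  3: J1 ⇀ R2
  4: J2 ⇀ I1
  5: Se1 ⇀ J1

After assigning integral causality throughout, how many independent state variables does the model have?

bond 5 stroke at J1  (Se1: effort source, stroke at far end)
bond 0 stroke at J2  (common-e at J1 fixed by 5)
bond 3 stroke at R2  (common-e at J1 fixed by 5)
bond 1 stroke at J3  (J2: bond 0 brought effort, rest push out)
bond 4 stroke at I1  (0-jn J2 has e-setter on 0)
bond 2 stroke at R1  (J3: bond 1 brought effort, rest push out)

1  (I1 all integral)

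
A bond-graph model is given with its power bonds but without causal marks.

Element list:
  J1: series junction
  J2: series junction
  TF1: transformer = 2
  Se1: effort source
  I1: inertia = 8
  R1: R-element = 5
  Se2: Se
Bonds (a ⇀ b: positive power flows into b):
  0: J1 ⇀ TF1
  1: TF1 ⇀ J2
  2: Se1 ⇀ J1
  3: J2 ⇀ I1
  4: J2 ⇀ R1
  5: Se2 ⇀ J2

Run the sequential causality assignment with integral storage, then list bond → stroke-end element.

bond 2 stroke→J1  (Se1: effort source, stroke at far end)
bond 5 stroke→J2  (source Se2 imposes e)
bond 0 stroke→TF1  (J1: last free bond brings flow in)
bond 1 stroke→J2  (through TF1, causality passes straight; one stroke at TF1)
bond 3 stroke→I1  (I1: I, integral causality)
bond 4 stroke→J2  (common-f at J2 fixed by 3)

#0 →TF1
#1 →J2
#2 →J1
#3 →I1
#4 →J2
#5 →J2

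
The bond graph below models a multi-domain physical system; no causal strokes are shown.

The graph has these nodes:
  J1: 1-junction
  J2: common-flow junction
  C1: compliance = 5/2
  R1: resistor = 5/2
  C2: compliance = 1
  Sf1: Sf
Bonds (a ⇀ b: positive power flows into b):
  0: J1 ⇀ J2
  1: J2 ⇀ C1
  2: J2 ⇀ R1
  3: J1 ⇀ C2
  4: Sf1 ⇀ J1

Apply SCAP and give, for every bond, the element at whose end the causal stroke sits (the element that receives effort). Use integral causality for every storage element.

#4 |Sf1  (Sf1 fixes flow; stroke at Sf1)
#0 |J1  (J1: bond 4 brought flow, rest push out)
#3 |J1  (common-f at J1 fixed by 4)
#1 |J2  (common-f at J2 fixed by 0)
#2 |J2  (J2: bond 0 brought flow, rest push out)

β0 stroke at J1
β1 stroke at J2
β2 stroke at J2
β3 stroke at J1
β4 stroke at Sf1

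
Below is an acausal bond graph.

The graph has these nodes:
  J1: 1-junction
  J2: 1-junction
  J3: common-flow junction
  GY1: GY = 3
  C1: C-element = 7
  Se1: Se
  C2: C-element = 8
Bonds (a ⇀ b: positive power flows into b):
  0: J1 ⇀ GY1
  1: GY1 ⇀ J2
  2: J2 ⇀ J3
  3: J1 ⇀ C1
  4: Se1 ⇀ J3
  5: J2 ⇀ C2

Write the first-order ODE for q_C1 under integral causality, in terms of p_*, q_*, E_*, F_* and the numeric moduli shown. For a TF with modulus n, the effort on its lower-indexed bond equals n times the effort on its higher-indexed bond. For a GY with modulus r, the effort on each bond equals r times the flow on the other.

b4 stroke at J3  (source Se1 imposes e)
b2 stroke at J2  (J3 needs exactly one f-in)
b3 stroke at J1  (C1: C, integral causality)
b0 stroke at GY1  (J1: last free bond brings flow in)
b1 stroke at GY1  (GY GY1: same side as bond 0)
b5 stroke at J2  (J2: bond 1 brought flow, rest push out)

dq_C1/dt = -E_Se1/3 + q_C2/24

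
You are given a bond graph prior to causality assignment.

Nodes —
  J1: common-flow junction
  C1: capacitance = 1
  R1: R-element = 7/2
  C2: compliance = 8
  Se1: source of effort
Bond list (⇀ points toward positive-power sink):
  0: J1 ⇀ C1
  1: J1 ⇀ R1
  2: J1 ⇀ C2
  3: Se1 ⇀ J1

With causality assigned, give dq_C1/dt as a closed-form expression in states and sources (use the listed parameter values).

β3 stroke→J1  (Se1 (Se) sets effort on bond)
β0 stroke→J1  (prefer integral on C1)
β2 stroke→J1  (C2 outputs effort q/C2)
β1 stroke→R1  (J1: last free bond brings flow in)

dq_C1/dt = 2*E_Se1/7 - 2*q_C1/7 - q_C2/28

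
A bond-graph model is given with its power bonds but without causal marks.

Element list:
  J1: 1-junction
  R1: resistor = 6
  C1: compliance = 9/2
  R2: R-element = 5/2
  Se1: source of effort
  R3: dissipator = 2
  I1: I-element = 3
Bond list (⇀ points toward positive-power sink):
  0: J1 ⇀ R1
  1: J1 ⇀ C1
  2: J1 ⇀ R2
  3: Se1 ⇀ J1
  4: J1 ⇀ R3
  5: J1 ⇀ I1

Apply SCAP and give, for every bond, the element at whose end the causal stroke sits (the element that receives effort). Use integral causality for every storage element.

#3 →J1  (Se1: effort source, stroke at far end)
#1 →J1  (C1 outputs effort q/C1)
#5 →I1  (I1: I, integral causality)
#0 →J1  (J1: bond 5 brought flow, rest push out)
#2 →J1  (J1 flow already set via bond 5)
#4 →J1  (J1: bond 5 brought flow, rest push out)

bond 0 →J1
bond 1 →J1
bond 2 →J1
bond 3 →J1
bond 4 →J1
bond 5 →I1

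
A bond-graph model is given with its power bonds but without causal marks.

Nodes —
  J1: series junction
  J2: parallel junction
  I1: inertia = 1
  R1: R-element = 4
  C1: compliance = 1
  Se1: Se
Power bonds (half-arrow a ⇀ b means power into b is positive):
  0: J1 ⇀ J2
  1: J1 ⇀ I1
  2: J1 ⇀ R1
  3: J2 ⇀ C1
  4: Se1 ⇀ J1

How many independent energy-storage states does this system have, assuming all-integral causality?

b4 stroke at J1  (Se1 fixes effort; stroke away)
b1 stroke at I1  (I1 integral (f out))
b0 stroke at J1  (J1: bond 1 brought flow, rest push out)
b2 stroke at J1  (1-jn J1 has f-setter on 1)
b3 stroke at J2  (J2 needs exactly one e-in)

2  (C1, I1 all integral)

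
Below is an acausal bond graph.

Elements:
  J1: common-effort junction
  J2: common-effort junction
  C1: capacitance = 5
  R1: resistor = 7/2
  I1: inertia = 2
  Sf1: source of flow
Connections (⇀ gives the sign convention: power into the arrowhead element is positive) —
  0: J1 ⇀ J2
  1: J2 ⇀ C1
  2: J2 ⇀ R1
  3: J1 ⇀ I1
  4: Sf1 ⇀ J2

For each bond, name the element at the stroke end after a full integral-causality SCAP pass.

b4 stroke at Sf1  (Sf1 (Sf) sets flow on bond)
b1 stroke at J2  (C1 outputs effort q/C1)
b0 stroke at J1  (0-jn J2 has e-setter on 1)
b2 stroke at R1  (J2: bond 1 brought effort, rest push out)
b3 stroke at I1  (J1: bond 0 brought effort, rest push out)

β0 stroke at J1
β1 stroke at J2
β2 stroke at R1
β3 stroke at I1
β4 stroke at Sf1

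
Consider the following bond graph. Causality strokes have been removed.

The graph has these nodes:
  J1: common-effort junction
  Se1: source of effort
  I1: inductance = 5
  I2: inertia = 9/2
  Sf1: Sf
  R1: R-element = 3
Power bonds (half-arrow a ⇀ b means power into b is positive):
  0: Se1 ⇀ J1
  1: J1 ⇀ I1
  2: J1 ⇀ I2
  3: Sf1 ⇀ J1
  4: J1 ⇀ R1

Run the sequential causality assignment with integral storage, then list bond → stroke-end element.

b0 stroke→J1
b1 stroke→I1
b2 stroke→I2
b3 stroke→Sf1
b4 stroke→R1

b0 →J1  (Se1 fixes effort; stroke away)
b3 →Sf1  (Sf1: flow source, stroke at near end)
b1 →I1  (common-e at J1 fixed by 0)
b2 →I2  (common-e at J1 fixed by 0)
b4 →R1  (common-e at J1 fixed by 0)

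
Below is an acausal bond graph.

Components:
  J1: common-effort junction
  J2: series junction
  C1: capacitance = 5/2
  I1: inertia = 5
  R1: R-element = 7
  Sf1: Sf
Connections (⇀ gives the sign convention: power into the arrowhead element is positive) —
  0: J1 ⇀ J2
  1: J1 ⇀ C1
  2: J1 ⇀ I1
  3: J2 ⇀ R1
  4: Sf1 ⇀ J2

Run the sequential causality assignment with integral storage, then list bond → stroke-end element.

b4 |Sf1  (Sf1 fixes flow; stroke at Sf1)
b0 |J2  (J2: bond 4 brought flow, rest push out)
b3 |J2  (1-jn J2 has f-setter on 4)
b1 |J1  (prefer integral on C1)
b2 |I1  (common-e at J1 fixed by 1)

bond 0 stroke→J2
bond 1 stroke→J1
bond 2 stroke→I1
bond 3 stroke→J2
bond 4 stroke→Sf1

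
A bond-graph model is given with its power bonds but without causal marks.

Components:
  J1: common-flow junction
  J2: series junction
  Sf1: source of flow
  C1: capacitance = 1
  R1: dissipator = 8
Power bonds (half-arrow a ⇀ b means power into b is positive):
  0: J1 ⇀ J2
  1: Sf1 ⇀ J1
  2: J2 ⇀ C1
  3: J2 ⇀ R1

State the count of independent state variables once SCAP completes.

#1 stroke at Sf1  (Sf1 (Sf) sets flow on bond)
#0 stroke at J1  (J1 flow already set via bond 1)
#2 stroke at J2  (common-f at J2 fixed by 0)
#3 stroke at J2  (J2 flow already set via bond 0)

1  (C1 all integral)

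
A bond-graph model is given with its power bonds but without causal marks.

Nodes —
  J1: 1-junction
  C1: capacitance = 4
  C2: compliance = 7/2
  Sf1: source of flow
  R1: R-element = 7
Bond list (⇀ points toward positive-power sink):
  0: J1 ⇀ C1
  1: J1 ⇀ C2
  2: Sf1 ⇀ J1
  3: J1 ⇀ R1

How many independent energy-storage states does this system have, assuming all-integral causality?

2  (C1, C2 all integral)

#2 |Sf1  (Sf1 fixes flow; stroke at Sf1)
#0 |J1  (1-jn J1 has f-setter on 2)
#1 |J1  (J1: bond 2 brought flow, rest push out)
#3 |J1  (J1 flow already set via bond 2)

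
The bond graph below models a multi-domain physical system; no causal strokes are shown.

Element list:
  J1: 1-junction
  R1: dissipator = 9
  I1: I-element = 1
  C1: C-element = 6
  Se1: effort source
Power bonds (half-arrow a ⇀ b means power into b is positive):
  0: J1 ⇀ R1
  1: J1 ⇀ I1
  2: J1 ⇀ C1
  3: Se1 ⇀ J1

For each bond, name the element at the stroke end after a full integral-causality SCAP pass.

β0 stroke at J1
β1 stroke at I1
β2 stroke at J1
β3 stroke at J1

bond 3 stroke→J1  (source Se1 imposes e)
bond 1 stroke→I1  (I1 integral (f out))
bond 0 stroke→J1  (J1: bond 1 brought flow, rest push out)
bond 2 stroke→J1  (1-jn J1 has f-setter on 1)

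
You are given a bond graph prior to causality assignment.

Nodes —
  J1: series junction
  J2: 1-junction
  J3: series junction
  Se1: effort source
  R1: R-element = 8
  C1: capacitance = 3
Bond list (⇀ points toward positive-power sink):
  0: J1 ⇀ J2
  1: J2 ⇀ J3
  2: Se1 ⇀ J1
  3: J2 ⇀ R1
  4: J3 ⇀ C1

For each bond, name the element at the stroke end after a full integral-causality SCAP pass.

b0 |J2
b1 |J2
b2 |J1
b3 |R1
b4 |J3

bond 2 →J1  (source Se1 imposes e)
bond 0 →J2  (closing 1-jn rule on J1)
bond 4 →J3  (prefer integral on C1)
bond 1 →J2  (J3: last free bond brings flow in)
bond 3 →R1  (J2 needs exactly one f-in)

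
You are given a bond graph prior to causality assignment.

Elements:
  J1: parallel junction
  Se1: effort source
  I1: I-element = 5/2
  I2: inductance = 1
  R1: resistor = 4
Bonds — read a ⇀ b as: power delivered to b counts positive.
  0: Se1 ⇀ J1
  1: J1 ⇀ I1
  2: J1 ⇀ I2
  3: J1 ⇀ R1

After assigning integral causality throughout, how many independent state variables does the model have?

β0 stroke→J1  (Se1: effort source, stroke at far end)
β1 stroke→I1  (J1: bond 0 brought effort, rest push out)
β2 stroke→I2  (J1: bond 0 brought effort, rest push out)
β3 stroke→R1  (J1: bond 0 brought effort, rest push out)

2  (I1, I2 all integral)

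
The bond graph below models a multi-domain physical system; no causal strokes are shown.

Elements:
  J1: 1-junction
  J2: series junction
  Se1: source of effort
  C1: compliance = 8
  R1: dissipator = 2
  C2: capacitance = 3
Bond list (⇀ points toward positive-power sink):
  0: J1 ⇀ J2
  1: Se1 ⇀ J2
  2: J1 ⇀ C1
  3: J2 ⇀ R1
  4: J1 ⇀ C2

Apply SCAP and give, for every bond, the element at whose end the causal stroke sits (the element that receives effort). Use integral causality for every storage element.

bond 1 →J2  (source Se1 imposes e)
bond 2 →J1  (C1: C, integral causality)
bond 4 →J1  (C2: C, integral causality)
bond 0 →J2  (only one flow-in slot at J1)
bond 3 →R1  (closing 1-jn rule on J2)

b0 stroke→J2
b1 stroke→J2
b2 stroke→J1
b3 stroke→R1
b4 stroke→J1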